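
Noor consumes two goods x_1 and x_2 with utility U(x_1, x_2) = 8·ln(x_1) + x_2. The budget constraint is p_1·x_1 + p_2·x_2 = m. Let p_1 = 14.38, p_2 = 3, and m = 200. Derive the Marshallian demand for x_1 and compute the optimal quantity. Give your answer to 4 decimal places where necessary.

x_1* = 1.669

Set MRS = p_1/p_2: (8/x_1)/1 = p_1/p_2.
So x_1*(p_1,p_2) = 8·p_2/p_1, independent of income; and x_2* = (m − 8·p_2)/p_2.
At the given prices: x_1* = 8·3/14.38 = 1.669.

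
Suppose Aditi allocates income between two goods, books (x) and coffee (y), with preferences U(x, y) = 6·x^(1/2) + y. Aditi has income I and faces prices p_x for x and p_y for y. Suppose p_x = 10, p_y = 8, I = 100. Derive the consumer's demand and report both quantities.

Solve: √x = 3·p_y/p_x, so x*(p_x,p_y) = (3·p_y/p_x)², and y* = (I − p_x·x*)/p_y.
Plugging in: x* = (3·8/10)² = 5.76, y* = 5.3.

x* = 5.76, y* = 5.3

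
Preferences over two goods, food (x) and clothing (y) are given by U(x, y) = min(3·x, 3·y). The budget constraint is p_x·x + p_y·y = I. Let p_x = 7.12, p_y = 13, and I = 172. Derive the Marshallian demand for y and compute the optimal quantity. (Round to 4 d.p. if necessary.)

With perfect complements, no substitution: consume in ratio x:y = 3:3.
Budget: p_x·x + p_y·x = I, so (3·p_x + 3·p_y)·x = 3·I.
Demand: x*(p_x,p_y,I) = 3·I/(3·p_x + 3·p_y), y* = 3·I/(3·p_x + 3·p_y).
Here 3·7.12 + 3·13 = 60.36, giving y* = 8.5487.

y* = 8.5487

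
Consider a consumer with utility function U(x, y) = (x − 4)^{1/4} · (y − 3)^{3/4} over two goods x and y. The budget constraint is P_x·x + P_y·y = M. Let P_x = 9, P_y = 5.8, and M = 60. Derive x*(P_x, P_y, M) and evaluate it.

This is Cobb-Douglas in (x−4, y−3): tangency gives 0.25·P_y·(y−3) = 0.75·P_x·(x−4).
Substituting into the budget: x* = 4 + 0.25·(M − 4·P_x − 3·P_y)/P_x, and y* = 3 + 0.75·(…)/P_y.
Discretionary income = 60 − 4·9 − 3·5.8 = 6.6; x* = 4 + 0.25·6.6/9 = 4.1833.

x* = 4.1833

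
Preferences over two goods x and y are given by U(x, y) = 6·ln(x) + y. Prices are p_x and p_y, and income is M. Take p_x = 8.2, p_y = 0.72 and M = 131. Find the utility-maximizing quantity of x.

At the given prices: x* = 6·0.72/8.2 = 0.5268.

x* = 0.5268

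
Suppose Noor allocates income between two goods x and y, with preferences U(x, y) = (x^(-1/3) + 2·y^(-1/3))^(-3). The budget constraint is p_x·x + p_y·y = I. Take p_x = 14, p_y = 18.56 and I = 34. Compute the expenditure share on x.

share on x = 0.3566

MU_x ∝ x^(-4/3), MU_y ∝ 2·y^(-4/3), so MRS = (1/2)·(y/x)^(4/3) = p_x/p_y.
Hence y/x = (2·p_x/p_y)^(1/(4/3)), i.e. raised to the 0.75 power.
Substitute y = (y/x)·x into the budget: x* = I/(p_x + p_y·(y/x)).
Numerically y/x = 1.361241, so x* = 34/(14 + 18.56·1.361241) = 0.8659 and y* = 1.361241·0.8659 = 1.1787.
Expenditure on x: 14·0.8659 = 12.1229; share = 0.3566.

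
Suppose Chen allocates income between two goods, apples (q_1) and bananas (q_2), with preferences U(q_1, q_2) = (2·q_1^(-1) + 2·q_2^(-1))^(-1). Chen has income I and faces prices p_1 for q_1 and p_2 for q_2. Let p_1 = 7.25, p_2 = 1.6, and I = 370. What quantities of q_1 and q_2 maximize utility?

Numerically q_2/q_1 = 2.128673, so q_1* = 370/(7.25 + 1.6·2.128673) = 34.7226 and q_2* = 2.128673·34.7226 = 73.9131.

q_1* = 34.7226, q_2* = 73.9131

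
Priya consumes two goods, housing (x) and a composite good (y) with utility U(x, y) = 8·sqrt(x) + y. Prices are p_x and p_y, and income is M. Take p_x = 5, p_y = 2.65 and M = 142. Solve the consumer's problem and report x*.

Set MRS = p_x/p_y: 4·x^(−1/2) = p_x/p_y.
Solve: √x = 4·p_y/p_x, so x*(p_x,p_y) = (4·p_y/p_x)², and y* = (M − p_x·x*)/p_y.
Plugging in: x* = (4·2.65/5)² = 4.4944.

x* = 4.4944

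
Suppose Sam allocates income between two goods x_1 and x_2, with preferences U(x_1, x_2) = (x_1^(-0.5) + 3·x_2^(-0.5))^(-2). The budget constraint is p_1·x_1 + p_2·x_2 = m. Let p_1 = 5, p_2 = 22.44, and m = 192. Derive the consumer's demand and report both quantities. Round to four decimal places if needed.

x_1* = 8.666, x_2* = 6.6252

MRS = MU_x_1/MU_x_2 = (1/3)·(x_2/x_1)^(1.5). Set equal to p_1/p_2.
Hence x_2/x_1 = (3·p_1/p_2)^(1/(1.5)), i.e. raised to the 2/3 power.
With the ratio pinned down, the budget gives x_1* = m/(p_1 + p_2·(x_2/x_1)) and x_2* = (x_2/x_1)·x_1*.
Numerically x_2/x_1 = 0.764503, so x_1* = 192/(5 + 22.44·0.764503) = 8.666 and x_2* = 0.764503·8.666 = 6.6252.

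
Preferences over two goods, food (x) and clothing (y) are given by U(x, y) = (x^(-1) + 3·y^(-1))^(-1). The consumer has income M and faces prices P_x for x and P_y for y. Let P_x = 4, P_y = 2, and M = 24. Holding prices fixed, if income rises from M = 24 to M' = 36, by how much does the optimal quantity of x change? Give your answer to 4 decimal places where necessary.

Δx* = 1.3485

From the CES first-order condition, (1/3)·(y/x)^(2) = P_x/P_y.
Solve for the ratio: y/x = [3·P_x/P_y]^(0.5).
With the ratio pinned down, the budget gives x* = M/(P_x + P_y·(y/x)) and y* = (y/x)·x*.
Numerically y/x = 2.44949, so x* = 24/(4 + 2·2.44949) = 2.6969.
At M' = 36: x* = 4.0454. Change: 4.0454 − 2.6969 = 1.3485.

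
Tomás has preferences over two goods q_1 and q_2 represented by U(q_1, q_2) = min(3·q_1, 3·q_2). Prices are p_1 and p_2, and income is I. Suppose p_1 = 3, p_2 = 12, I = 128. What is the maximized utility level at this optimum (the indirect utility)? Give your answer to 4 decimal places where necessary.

Demand: q_1*(p_1,p_2,I) = 3·I/(3·p_1 + 3·p_2), q_2* = 3·I/(3·p_1 + 3·p_2).
Here 3·3 + 3·12 = 45, giving q_1* = 8.5333 and q_2* = 8.5333.
Utility at the optimum: U(8.5333, 8.5333) = 25.6.

V = 25.6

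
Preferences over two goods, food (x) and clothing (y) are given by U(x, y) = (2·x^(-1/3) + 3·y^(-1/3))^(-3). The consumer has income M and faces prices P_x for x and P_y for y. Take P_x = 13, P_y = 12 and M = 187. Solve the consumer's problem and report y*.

MU_x ∝ 2·x^(-4/3), MU_y ∝ 3·y^(-4/3), so MRS = (2/3)·(y/x)^(4/3) = P_x/P_y.
Solve for the ratio: y/x = [(3/2)·P_x/P_y]^(0.75).
With the ratio pinned down, the budget gives x* = M/(P_x + P_y·(y/x)) and y* = (y/x)·x*.
Numerically y/x = 1.439263, so x* = 187/(13 + 12·1.439263) = 6.1775 and y* = 1.439263·6.1775 = 8.891.

y* = 8.891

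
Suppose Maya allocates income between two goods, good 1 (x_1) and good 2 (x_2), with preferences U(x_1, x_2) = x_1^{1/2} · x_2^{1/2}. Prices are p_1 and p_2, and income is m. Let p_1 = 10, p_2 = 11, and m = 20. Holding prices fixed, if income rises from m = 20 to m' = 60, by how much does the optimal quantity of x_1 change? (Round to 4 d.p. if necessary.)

Δx_1* = 2

MU_x_1/MU_x_2 = (0.5·x_2)/(0.5·x_1); tangency sets this equal to p_1/p_2.
Rearranging, p_2·x_2 = p_1·x_1. Substituting into the budget gives p_1·x_1·(1 + 1) = m.
Demand: x_1*(p_1,p_2,m) = 0.5·m/p_1 and x_2* = 0.5·m/p_2.
At p_1=10, p_2=11, m=20: x_1* = 0.5·20/10 = 1.
At m' = 60: x_1* = 3. Change: 3 − 1 = 2.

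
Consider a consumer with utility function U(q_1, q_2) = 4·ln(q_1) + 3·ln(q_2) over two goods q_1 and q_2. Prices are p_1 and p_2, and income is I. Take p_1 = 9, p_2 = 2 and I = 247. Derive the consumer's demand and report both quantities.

Demand: q_1*(p_1,p_2,I) = 4/7·I/p_1 and q_2* = 3/7·I/p_2.
At p_1=9, p_2=2, I=247: q_1* = 4/7·247/9 = 15.6825, q_2* = 52.9286.

q_1* = 15.6825, q_2* = 52.9286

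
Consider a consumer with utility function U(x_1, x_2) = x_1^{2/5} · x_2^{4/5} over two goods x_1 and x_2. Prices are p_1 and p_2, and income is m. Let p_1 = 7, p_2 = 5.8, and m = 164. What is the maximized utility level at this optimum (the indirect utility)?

V = 23.8402

Tangency: MRS = (1/2)·x_2/x_1 = p_1/p_2.
Rearranging, p_2·x_2 = 2·p_1·x_1. Substituting into the budget gives p_1·x_1·(1 + 2) = m.
Demand: x_1*(p_1,p_2,m) = 1/3·m/p_1 and x_2* = 2/3·m/p_2.
At p_1=7, p_2=5.8, m=164: x_1* = 1/3·164/7 = 7.8095, x_2* = 18.8506.
Utility at the optimum: U(7.8095, 18.8506) = 23.8402.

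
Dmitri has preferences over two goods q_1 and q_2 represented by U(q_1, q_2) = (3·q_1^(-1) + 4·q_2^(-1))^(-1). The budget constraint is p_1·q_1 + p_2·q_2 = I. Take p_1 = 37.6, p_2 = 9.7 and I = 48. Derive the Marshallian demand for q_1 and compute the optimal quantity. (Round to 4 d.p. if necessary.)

With the ratio pinned down, the budget gives q_1* = I/(p_1 + p_2·(q_2/q_1)) and q_2* = (q_2/q_1)·q_1*.
Numerically q_2/q_1 = 2.273408, so q_1* = 48/(37.6 + 9.7·2.273408) = 0.8047.

q_1* = 0.8047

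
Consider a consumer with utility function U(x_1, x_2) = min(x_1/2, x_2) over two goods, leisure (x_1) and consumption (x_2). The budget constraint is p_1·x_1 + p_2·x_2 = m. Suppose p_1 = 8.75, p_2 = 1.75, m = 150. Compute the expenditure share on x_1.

share on x_1 = 0.9091

With perfect complements, no substitution: consume in ratio x_1:x_2 = 2:1.
Budget: p_1·x_1 + p_2·(1/2)·x_1 = m, so (2·p_1 + p_2)·x_1 = 2·m.
Demand: x_1*(p_1,p_2,m) = 2·m/(2·p_1 + p_2), x_2* = m/(2·p_1 + p_2).
Here 2·8.75 + 1.75 = 19.25, giving x_1* = 15.5844 and x_2* = 7.7922.
Expenditure on x_1: 8.75·15.5844 = 136.3636; share = 0.9091.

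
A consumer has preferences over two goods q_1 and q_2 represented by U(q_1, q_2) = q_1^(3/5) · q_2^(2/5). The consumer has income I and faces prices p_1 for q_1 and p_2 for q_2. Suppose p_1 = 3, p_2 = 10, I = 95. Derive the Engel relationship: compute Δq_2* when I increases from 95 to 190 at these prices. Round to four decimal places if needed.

The MRS is (3/2)·q_2/q_1. Set MRS = p_1/p_2.
So 0.6·p_2·q_2 = 0.4·p_1·q_1; combined with the budget, a share 0.6 of income goes to q_1.
Demand: q_1*(p_1,p_2,I) = 0.6·I/p_1 and q_2* = 0.4·I/p_2.
At p_1=3, p_2=10, I=95: q_2* = 0.4·95/10 = 3.8.
At I' = 190: q_2* = 7.6. Change: 7.6 − 3.8 = 3.8.

Δq_2* = 3.8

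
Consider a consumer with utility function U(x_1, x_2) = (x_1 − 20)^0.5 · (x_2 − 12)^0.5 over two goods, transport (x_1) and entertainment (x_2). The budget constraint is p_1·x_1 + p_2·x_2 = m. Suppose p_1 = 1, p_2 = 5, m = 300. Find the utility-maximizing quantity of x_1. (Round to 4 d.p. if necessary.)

MRS = (x_2−12)/(x_1−20). Tangency with p_1/p_2 gives x_2−12 = (p_1/p_2)·(x_1−20).
After buying the subsistence bundle (20, 12), a share 0.5 of the remaining income goes to x_1: x_1* = 20 + 0.5·(m − 20p_1 − 12p_2)/p_1.
Discretionary income = 300 − 20·1 − 12·5 = 220; x_1* = 20 + 0.5·220/1 = 130.

x_1* = 130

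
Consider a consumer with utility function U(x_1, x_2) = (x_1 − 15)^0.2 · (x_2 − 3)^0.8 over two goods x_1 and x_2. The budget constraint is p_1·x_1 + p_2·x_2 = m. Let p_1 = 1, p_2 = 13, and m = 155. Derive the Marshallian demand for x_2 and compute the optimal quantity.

x_2* = 9.2154

Let x_1' = x_1−15, x_2' = x_2−3. MRS = (1/4)·x_2'/x_1' = p_1/p_2.
Substituting into the budget: x_1* = 15 + 0.2·(m − 15·p_1 − 3·p_2)/p_1, and x_2* = 3 + 0.8·(…)/p_2.
Discretionary income = 155 − 15·1 − 3·13 = 101; x_2* = 3 + 0.8·101/13 = 9.2154.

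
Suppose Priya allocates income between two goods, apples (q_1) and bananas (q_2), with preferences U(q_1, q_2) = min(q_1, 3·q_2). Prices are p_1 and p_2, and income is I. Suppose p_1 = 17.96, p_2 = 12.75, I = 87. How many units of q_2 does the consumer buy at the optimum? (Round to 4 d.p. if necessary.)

q_2* = 1.3057

Leontief preferences: the optimum is at the kink where q_1/3 = q_2/1, i.e. q_2 = (1/3)·q_1.
Budget: p_1·q_1 + p_2·(1/3)·q_1 = I, so (3·p_1 + p_2)·q_1 = 3·I.
Demand: q_1*(p_1,p_2,I) = 3·I/(3·p_1 + p_2), q_2* = I/(3·p_1 + p_2).
Here 3·17.96 + 12.75 = 66.63, giving q_2* = 1.3057.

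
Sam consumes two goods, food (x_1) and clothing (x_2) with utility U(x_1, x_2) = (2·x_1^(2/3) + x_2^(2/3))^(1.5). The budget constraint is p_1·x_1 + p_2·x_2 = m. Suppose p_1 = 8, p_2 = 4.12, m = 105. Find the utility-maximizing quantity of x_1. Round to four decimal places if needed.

Numerically x_2/x_1 = 0.915142, so x_1* = 105/(8 + 4.12·0.915142) = 8.9207.

x_1* = 8.9207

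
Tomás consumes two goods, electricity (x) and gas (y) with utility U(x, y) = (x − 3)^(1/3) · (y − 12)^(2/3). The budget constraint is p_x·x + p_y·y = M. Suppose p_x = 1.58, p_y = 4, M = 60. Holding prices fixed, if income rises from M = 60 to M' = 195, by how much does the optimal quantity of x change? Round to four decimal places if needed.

MRS = (1/2)·(y−12)/(x−3). Tangency with p_x/p_y gives y−12 = 2·(p_x/p_y)·(x−3).
After buying the subsistence bundle (3, 12), a share 1/3 of the remaining income goes to x: x* = 3 + 1/3·(M − 3p_x − 12p_y)/p_x.
Discretionary income = 60 − 3·1.58 − 12·4 = 7.26; x* = 3 + 1/3·7.26/1.58 = 4.5316.
At M' = 195: x* = 33.0127. Change: 33.0127 − 4.5316 = 28.481.

Δx* = 28.481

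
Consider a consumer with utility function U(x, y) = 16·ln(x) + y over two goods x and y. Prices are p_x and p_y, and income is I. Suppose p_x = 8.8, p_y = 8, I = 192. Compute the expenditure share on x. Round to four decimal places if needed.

share on x = 0.6667

Set MRS = p_x/p_y: (16/x)/1 = p_x/p_y.
So x*(p_x,p_y) = 16·p_y/p_x, independent of income; and y* = (I − 16·p_y)/p_y.
At the given prices: x* = 16·8/8.8 = 14.5455, and y* = 8.
Expenditure on x: 8.8·14.5455 = 128; share = 0.6667.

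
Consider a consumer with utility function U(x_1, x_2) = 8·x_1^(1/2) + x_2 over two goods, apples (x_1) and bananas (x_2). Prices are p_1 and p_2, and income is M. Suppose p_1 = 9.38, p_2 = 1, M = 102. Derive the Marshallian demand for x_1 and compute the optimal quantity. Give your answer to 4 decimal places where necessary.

Thus x_1* = (4·p_2/p_1)² — independent of M — with the rest of income spent on x_2.
Plugging in: x_1* = (4·1/9.38)² = 0.1819.

x_1* = 0.1819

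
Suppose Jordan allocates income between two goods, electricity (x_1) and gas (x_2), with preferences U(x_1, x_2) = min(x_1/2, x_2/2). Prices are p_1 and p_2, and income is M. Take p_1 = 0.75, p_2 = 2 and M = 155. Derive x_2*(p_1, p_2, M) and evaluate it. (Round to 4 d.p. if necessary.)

x_2* = 56.3636

Leontief preferences: the optimum is at the kink where x_1/2 = x_2/2, i.e. x_2 = x_1.
Budget: p_1·x_1 + p_2·x_1 = M, so (2·p_1 + 2·p_2)·x_1 = 2·M.
Demand: x_1*(p_1,p_2,M) = 2·M/(2·p_1 + 2·p_2), x_2* = 2·M/(2·p_1 + 2·p_2).
Here 2·0.75 + 2·2 = 5.5, giving x_2* = 56.3636.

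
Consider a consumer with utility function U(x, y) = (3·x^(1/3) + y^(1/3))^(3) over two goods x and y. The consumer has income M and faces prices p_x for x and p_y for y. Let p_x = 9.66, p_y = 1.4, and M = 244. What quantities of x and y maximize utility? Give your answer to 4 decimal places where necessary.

x* = 16.7774, y* = 58.5216

MRS = MU_x/MU_y = 3·(y/x)^(2/3). Set equal to p_x/p_y.
Hence y/x = ((1/3)·p_x/p_y)^(1/(2/3)), i.e. raised to the 1.5 power.
With the ratio pinned down, the budget gives x* = M/(p_x + p_y·(y/x)) and y* = (y/x)·x*.
Numerically y/x = 3.488123, so x* = 244/(9.66 + 1.4·3.488123) = 16.7774 and y* = 3.488123·16.7774 = 58.5216.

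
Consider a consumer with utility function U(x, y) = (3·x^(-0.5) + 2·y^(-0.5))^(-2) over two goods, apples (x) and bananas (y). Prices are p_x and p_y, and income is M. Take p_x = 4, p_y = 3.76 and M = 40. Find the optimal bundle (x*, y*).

MRS = MU_x/MU_y = (3/2)·(y/x)^(1.5). Set equal to p_x/p_y.
Solve for the ratio: y/x = [(2/3)·p_x/p_y]^(2/3).
Substitute y = (y/x)·x into the budget: x* = M/(p_x + p_y·(y/x)).
Numerically y/x = 0.795281, so x* = 40/(4 + 3.76·0.795281) = 5.7223 and y* = 0.795281·5.7223 = 4.5508.

x* = 5.7223, y* = 4.5508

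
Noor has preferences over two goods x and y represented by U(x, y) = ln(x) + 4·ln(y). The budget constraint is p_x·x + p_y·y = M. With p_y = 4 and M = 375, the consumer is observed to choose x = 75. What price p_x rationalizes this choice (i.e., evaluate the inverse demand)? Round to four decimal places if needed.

MU_x/MU_y = (y)/(4·x); tangency sets this equal to p_x/p_y.
So p_y·y = 4·p_x·x; combined with the budget, a share 0.2 of income goes to x.
Demand: x*(p_x,p_y,M) = 0.2·M/p_x and y* = 0.8·M/p_y.
Set x* = 75 in the demand function and solve for p_x: p_x = 1.

p_x = 1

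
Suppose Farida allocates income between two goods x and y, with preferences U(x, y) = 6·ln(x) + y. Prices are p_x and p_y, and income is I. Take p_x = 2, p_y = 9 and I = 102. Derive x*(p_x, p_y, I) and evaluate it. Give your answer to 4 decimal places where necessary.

So x*(p_x,p_y) = 6·p_y/p_x, independent of income; and y* = (I − 6·p_y)/p_y.
At the given prices: x* = 6·9/2 = 27.

x* = 27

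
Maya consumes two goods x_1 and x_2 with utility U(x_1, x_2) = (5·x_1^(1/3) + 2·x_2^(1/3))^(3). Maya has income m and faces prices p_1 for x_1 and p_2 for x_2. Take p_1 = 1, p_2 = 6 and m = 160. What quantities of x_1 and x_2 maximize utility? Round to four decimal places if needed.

x_1* = 145.0222, x_2* = 2.4963

MU_x_1 ∝ 5·x_1^(-2/3), MU_x_2 ∝ 2·x_2^(-2/3), so MRS = (5/2)·(x_2/x_1)^(2/3) = p_1/p_2.
Hence x_2/x_1 = ((2/5)·p_1/p_2)^(1/(2/3)), i.e. raised to the 1.5 power.
With the ratio pinned down, the budget gives x_1* = m/(p_1 + p_2·(x_2/x_1)) and x_2* = (x_2/x_1)·x_1*.
Numerically x_2/x_1 = 0.017213, so x_1* = 160/(1 + 6·0.017213) = 145.0222 and x_2* = 0.017213·145.0222 = 2.4963.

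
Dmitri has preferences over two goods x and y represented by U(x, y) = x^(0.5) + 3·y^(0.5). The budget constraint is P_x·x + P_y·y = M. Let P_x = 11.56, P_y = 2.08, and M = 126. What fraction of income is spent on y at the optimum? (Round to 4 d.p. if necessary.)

share on y = 0.9804

From the CES first-order condition, (1/3)·(y/x)^(0.5) = P_x/P_y.
Hence y/x = (3·P_x/P_y)^(1/(0.5)), i.e. raised to the 2 power.
With the ratio pinned down, the budget gives x* = M/(P_x + P_y·(y/x)) and y* = (y/x)·x*.
Numerically y/x = 277.991494, so x* = 126/(11.56 + 2.08·277.991494) = 0.2136 and y* = 277.991494·0.2136 = 59.3896.
Expenditure on y: 2.08·59.3896 = 123.5303; share = 0.9804.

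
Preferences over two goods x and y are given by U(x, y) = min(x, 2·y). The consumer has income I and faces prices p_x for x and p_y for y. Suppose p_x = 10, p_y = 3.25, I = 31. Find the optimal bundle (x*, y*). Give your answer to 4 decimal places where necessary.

Leontief preferences: the optimum is at the kink where x/2 = y/1, i.e. y = (1/2)·x.
Budget: p_x·x + p_y·(1/2)·x = I, so (2·p_x + p_y)·x = 2·I.
Demand: x*(p_x,p_y,I) = 2·I/(2·p_x + p_y), y* = I/(2·p_x + p_y).
Here 2·10 + 3.25 = 23.25, giving x* = 2.6667 and y* = 1.3333.

x* = 2.6667, y* = 1.3333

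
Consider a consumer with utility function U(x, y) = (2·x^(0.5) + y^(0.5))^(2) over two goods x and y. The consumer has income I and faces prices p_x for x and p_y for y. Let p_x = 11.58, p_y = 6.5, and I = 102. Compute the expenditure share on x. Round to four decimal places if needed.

share on x = 0.6919

MRS = MU_x/MU_y = 2·(y/x)^(0.5). Set equal to p_x/p_y.
Solve for the ratio: y/x = [(1/2)·p_x/p_y]^(2).
Substitute y = (y/x)·x into the budget: x* = I/(p_x + p_y·(y/x)).
Numerically y/x = 0.79347, so x* = 102/(11.58 + 6.5·0.79347) = 6.0941 and y* = 0.79347·6.0941 = 4.8355.
Expenditure on x: 11.58·6.0941 = 70.5695; share = 0.6919.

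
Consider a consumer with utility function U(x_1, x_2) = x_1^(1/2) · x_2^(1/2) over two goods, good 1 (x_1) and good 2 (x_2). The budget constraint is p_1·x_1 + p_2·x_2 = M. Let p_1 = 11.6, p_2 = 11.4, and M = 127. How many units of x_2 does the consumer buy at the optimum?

x_2* = 5.5702

The MRS is x_2/x_1. Set MRS = p_1/p_2.
Rearranging, p_2·x_2 = p_1·x_1. Substituting into the budget gives p_1·x_1·(1 + 1) = M.
Demand: x_1*(p_1,p_2,M) = 0.5·M/p_1 and x_2* = 0.5·M/p_2.
At p_1=11.6, p_2=11.4, M=127: x_2* = 0.5·127/11.4 = 5.5702.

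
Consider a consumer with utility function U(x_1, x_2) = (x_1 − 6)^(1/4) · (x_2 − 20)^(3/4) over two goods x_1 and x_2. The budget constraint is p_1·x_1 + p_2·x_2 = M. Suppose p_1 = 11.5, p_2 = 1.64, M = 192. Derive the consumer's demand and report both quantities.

This is Cobb-Douglas in (x_1−6, x_2−20): tangency gives 0.25·p_2·(x_2−20) = 0.75·p_1·(x_1−6).
Substituting into the budget: x_1* = 6 + 0.25·(M − 6·p_1 − 20·p_2)/p_1, and x_2* = 20 + 0.75·(…)/p_2.
Discretionary income = 192 − 6·11.5 − 20·1.64 = 90.2; x_1* = 6 + 0.25·90.2/11.5 = 7.9609; x_2* = 20 + 0.75·90.2/1.64 = 61.25.

x_1* = 7.9609, x_2* = 61.25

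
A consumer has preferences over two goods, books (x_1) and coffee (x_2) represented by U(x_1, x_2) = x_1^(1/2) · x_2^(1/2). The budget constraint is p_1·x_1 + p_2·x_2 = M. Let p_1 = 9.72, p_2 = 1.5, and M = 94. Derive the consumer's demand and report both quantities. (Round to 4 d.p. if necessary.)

MU_x_1/MU_x_2 = (0.5·x_2)/(0.5·x_1); tangency sets this equal to p_1/p_2.
Rearranging, p_2·x_2 = p_1·x_1. Substituting into the budget gives p_1·x_1·(1 + 1) = M.
Demand: x_1*(p_1,p_2,M) = 0.5·M/p_1 and x_2* = 0.5·M/p_2.
At p_1=9.72, p_2=1.5, M=94: x_1* = 0.5·94/9.72 = 4.8354, x_2* = 31.3333.

x_1* = 4.8354, x_2* = 31.3333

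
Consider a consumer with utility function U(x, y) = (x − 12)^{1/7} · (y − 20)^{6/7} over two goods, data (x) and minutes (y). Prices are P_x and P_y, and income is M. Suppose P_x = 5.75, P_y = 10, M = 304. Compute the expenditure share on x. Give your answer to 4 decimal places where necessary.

MRS = (1/6)·(y−20)/(x−12). Tangency with P_x/P_y gives y−20 = 6·(P_x/P_y)·(x−12).
Substituting into the budget: x* = 12 + 1/7·(M − 12·P_x − 20·P_y)/P_x, and y* = 20 + 6/7·(…)/P_y.
Discretionary income = 304 − 12·5.75 − 20·10 = 35; x* = 12 + 1/7·35/5.75 = 12.8696; y* = 20 + 6/7·35/10 = 23.
Expenditure on x: 5.75·12.8696 = 74; share = 0.2434.

share on x = 0.2434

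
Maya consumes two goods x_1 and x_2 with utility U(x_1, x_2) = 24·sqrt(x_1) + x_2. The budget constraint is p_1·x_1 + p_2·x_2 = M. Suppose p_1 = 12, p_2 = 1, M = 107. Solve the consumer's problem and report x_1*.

MU_x_1 = 12/√x_1, MU_x_2 = 1. Tangency: 12/√x_1 = p_1/p_2.
Solve: √x_1 = 12·p_2/p_1, so x_1*(p_1,p_2) = (12·p_2/p_1)², and x_2* = (M − p_1·x_1*)/p_2.
Plugging in: x_1* = (12·1/12)² = 1.

x_1* = 1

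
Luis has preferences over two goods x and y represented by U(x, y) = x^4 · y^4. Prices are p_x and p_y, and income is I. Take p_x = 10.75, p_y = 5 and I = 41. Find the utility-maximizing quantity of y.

y* = 4.1

MU_x/MU_y = (4·y)/(4·x); tangency sets this equal to p_x/p_y.
Rearranging, p_y·y = p_x·x. Substituting into the budget gives p_x·x·(1 + 1) = I.
Demand: x*(p_x,p_y,I) = 0.5·I/p_x and y* = 0.5·I/p_y.
At p_x=10.75, p_y=5, I=41: y* = 0.5·41/5 = 4.1.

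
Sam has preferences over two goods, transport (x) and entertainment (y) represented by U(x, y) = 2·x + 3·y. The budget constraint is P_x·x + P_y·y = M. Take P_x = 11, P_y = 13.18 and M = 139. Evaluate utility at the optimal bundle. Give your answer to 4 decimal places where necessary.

Perfect substitutes: compare marginal utility per dollar. 2/P_x vs 3/P_y → 0.1818 vs 0.2276.
y gives more utility per dollar, so spend all income on y: y* = M/P_y, x* = 0.
Numerically: x* = 0, y* = 10.5463.
Utility at the optimum: U(0, 10.5463) = 31.6388.

V = 31.6388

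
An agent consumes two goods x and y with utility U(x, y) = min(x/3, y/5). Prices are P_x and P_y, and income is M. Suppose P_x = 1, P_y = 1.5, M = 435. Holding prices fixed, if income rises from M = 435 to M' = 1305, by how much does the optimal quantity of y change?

With perfect complements, no substitution: consume in ratio x:y = 3:5.
Budget: P_x·x + P_y·(5/3)·x = M, so (3·P_x + 5·P_y)·x = 3·M.
Demand: x*(P_x,P_y,M) = 3·M/(3·P_x + 5·P_y), y* = 5·M/(3·P_x + 5·P_y).
Here 3·1 + 5·1.5 = 10.5, giving y* = 207.1429.
At M' = 1305: y* = 621.4286. Change: 621.4286 − 207.1429 = 414.2857.

Δy* = 414.2857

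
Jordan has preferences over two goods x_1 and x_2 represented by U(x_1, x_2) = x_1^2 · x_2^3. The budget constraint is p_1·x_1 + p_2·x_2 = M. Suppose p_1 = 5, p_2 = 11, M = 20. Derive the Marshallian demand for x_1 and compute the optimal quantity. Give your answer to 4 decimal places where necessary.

MU_x_1/MU_x_2 = (2·x_2)/(3·x_1); tangency sets this equal to p_1/p_2.
Rearranging, p_2·x_2 = (3/2)·p_1·x_1. Substituting into the budget gives p_1·x_1·(1 + (3/2)) = M.
Demand: x_1*(p_1,p_2,M) = 0.4·M/p_1 and x_2* = 0.6·M/p_2.
At p_1=5, p_2=11, M=20: x_1* = 0.4·20/5 = 1.6.

x_1* = 1.6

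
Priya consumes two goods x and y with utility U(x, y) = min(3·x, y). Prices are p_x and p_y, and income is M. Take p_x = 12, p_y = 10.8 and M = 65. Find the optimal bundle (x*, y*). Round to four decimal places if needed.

Here 12 + 3·10.8 = 44.4, giving x* = 1.464 and y* = 4.3919.

x* = 1.464, y* = 4.3919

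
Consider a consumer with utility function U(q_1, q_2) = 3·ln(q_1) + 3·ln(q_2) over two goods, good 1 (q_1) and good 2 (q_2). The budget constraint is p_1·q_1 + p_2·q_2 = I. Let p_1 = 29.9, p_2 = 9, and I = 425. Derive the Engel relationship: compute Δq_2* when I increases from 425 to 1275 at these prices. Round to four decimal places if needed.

The MRS is q_2/q_1. Set MRS = p_1/p_2.
Rearranging, p_2·q_2 = p_1·q_1. Substituting into the budget gives p_1·q_1·(1 + 1) = I.
Demand: q_1*(p_1,p_2,I) = 0.5·I/p_1 and q_2* = 0.5·I/p_2.
At p_1=29.9, p_2=9, I=425: q_2* = 0.5·425/9 = 23.6111.
At I' = 1275: q_2* = 70.8333. Change: 70.8333 − 23.6111 = 47.2222.

Δq_2* = 47.2222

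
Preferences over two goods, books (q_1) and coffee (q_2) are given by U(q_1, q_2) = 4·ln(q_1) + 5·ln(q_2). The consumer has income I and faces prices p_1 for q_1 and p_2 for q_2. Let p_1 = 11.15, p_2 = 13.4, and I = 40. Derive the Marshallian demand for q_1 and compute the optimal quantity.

The MRS is (4/5)·q_2/q_1. Set MRS = p_1/p_2.
So 4·p_2·q_2 = 5·p_1·q_1; combined with the budget, a share 4/9 of income goes to q_1.
Demand: q_1*(p_1,p_2,I) = 4/9·I/p_1 and q_2* = 5/9·I/p_2.
At p_1=11.15, p_2=13.4, I=40: q_1* = 4/9·40/11.15 = 1.5944.

q_1* = 1.5944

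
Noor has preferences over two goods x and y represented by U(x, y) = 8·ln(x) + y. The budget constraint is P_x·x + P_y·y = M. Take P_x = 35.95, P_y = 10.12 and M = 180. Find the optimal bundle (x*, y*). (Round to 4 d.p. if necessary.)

x* = 2.252, y* = 9.7866

MU_x = 8/x, MU_y = 1. Tangency: 8/x = P_x/P_y.
So x*(P_x,P_y) = 8·P_y/P_x, independent of income; and y* = (M − 8·P_y)/P_y.
At the given prices: x* = 8·10.12/35.95 = 2.252, and y* = 9.7866.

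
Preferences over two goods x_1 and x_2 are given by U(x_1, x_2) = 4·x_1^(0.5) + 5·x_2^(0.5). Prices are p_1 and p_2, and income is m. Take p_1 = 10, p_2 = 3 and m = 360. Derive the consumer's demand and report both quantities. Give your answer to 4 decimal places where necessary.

x_1* = 5.7987, x_2* = 100.6711

MU_x_1 ∝ 4·x_1^(-0.5), MU_x_2 ∝ 5·x_2^(-0.5), so MRS = (4/5)·(x_2/x_1)^(0.5) = p_1/p_2.
Hence x_2/x_1 = ((5/4)·p_1/p_2)^(1/(0.5)), i.e. raised to the 2 power.
Substitute x_2 = (x_2/x_1)·x_1 into the budget: x_1* = m/(p_1 + p_2·(x_2/x_1)).
Numerically x_2/x_1 = 17.361111, so x_1* = 360/(10 + 3·17.361111) = 5.7987 and x_2* = 17.361111·5.7987 = 100.6711.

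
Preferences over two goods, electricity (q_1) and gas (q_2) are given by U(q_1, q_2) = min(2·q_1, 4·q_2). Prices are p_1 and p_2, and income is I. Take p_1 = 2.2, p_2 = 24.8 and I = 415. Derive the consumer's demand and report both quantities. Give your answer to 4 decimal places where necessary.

With perfect complements, no substitution: consume in ratio q_1:q_2 = 4:2.
Budget: p_1·q_1 + p_2·(1/2)·q_1 = I, so (4·p_1 + 2·p_2)·q_1 = 4·I.
Demand: q_1*(p_1,p_2,I) = 4·I/(4·p_1 + 2·p_2), q_2* = 2·I/(4·p_1 + 2·p_2).
Here 4·2.2 + 2·24.8 = 58.4, giving q_1* = 28.4247 and q_2* = 14.2123.

q_1* = 28.4247, q_2* = 14.2123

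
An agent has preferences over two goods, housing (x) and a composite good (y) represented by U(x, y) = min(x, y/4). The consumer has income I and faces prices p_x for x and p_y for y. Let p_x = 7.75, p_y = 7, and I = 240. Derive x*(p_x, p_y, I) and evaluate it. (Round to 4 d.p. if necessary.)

x* = 6.7133

Leontief preferences: the optimum is at the kink where x/1 = y/4, i.e. y = 4·x.
Budget: p_x·x + p_y·4·x = I, so (p_x + 4·p_y)·x = I.
Demand: x*(p_x,p_y,I) = I/(p_x + 4·p_y), y* = 4·I/(p_x + 4·p_y).
Here 7.75 + 4·7 = 35.75, giving x* = 6.7133.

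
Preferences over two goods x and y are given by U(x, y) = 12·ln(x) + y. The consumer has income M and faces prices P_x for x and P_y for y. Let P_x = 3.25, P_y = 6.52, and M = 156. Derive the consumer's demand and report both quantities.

MU_x = 12/x, MU_y = 1. Tangency: 12/x = P_x/P_y.
So x*(P_x,P_y) = 12·P_y/P_x, independent of income; and y* = (M − 12·P_y)/P_y.
At the given prices: x* = 12·6.52/3.25 = 24.0738, and y* = 11.9264.

x* = 24.0738, y* = 11.9264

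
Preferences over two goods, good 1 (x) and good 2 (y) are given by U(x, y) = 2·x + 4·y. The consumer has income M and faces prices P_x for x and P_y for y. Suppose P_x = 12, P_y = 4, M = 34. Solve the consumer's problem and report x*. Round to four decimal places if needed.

Linear utility — the consumer picks whichever good has higher MU/price: 2/12 = 0.1667 vs 4/4 = 1.
y gives more utility per dollar, so spend all income on y: y* = M/P_y, x* = 0.
Numerically: x* = 0, y* = 8.5.

x* = 0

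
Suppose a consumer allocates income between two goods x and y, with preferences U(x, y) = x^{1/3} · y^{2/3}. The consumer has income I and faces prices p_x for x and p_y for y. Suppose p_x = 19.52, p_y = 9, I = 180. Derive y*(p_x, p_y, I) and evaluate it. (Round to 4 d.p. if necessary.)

The MRS is (1/2)·y/x. Set MRS = p_x/p_y.
Rearranging, p_y·y = 2·p_x·x. Substituting into the budget gives p_x·x·(1 + 2) = I.
Demand: x*(p_x,p_y,I) = 1/3·I/p_x and y* = 2/3·I/p_y.
At p_x=19.52, p_y=9, I=180: y* = 2/3·180/9 = 13.3333.

y* = 13.3333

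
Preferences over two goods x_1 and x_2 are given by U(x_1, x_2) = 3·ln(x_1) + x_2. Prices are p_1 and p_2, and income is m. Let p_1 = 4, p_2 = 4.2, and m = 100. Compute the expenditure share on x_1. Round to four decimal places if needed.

Set MRS = p_1/p_2: (3/x_1)/1 = p_1/p_2.
So x_1*(p_1,p_2) = 3·p_2/p_1, independent of income; and x_2* = (m − 3·p_2)/p_2.
At the given prices: x_1* = 3·4.2/4 = 3.15, and x_2* = 20.8095.
Expenditure on x_1: 4·3.15 = 12.6; share = 0.126.

share on x_1 = 0.126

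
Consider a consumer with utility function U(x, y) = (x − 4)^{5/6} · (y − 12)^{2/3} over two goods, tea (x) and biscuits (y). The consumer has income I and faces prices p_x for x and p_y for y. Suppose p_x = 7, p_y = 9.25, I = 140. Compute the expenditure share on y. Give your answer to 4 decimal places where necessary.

share on y = 0.796

Let x' = x−4, y' = y−12. MRS = (5/4)·y'/x' = p_x/p_y.
After buying the subsistence bundle (4, 12), a share 5/9 of the remaining income goes to x: x* = 4 + 5/9·(I − 4p_x − 12p_y)/p_x.
Discretionary income = 140 − 4·7 − 12·9.25 = 1; x* = 4 + 5/9·1/7 = 4.0794; y* = 12 + 4/9·1/9.25 = 12.048.
Expenditure on y: 9.25·12.048 = 111.4444; share = 0.796.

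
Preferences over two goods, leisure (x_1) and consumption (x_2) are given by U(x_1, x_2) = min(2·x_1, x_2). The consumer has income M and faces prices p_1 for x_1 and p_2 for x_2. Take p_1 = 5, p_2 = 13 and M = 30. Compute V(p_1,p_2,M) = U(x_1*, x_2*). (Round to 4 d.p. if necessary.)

Demand: x_1*(p_1,p_2,M) = M/(p_1 + 2·p_2), x_2* = 2·M/(p_1 + 2·p_2).
Here 5 + 2·13 = 31, giving x_1* = 0.9677 and x_2* = 1.9355.
Utility at the optimum: U(0.9677, 1.9355) = 1.9355.

V = 1.9355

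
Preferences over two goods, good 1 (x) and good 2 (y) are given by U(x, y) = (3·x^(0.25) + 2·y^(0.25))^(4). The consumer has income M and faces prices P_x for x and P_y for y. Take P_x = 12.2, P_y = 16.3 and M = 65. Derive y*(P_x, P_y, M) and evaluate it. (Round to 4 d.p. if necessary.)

With the ratio pinned down, the budget gives x* = M/(P_x + P_y·(y/x)) and y* = (y/x)·x*.
Numerically y/x = 0.395769, so x* = 65/(12.2 + 16.3·0.395769) = 3.4851 and y* = 0.395769·3.4851 = 1.3793.

y* = 1.3793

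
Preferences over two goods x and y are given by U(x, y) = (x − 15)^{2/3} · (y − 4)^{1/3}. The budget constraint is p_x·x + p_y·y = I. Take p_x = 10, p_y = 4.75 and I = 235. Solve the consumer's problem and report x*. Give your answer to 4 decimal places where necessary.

Let x' = x−15, y' = y−4. MRS = 2·y'/x' = p_x/p_y.
After buying the subsistence bundle (15, 4), a share 2/3 of the remaining income goes to x: x* = 15 + 2/3·(I − 15p_x − 4p_y)/p_x.
Discretionary income = 235 − 15·10 − 4·4.75 = 66; x* = 15 + 2/3·66/10 = 19.4.

x* = 19.4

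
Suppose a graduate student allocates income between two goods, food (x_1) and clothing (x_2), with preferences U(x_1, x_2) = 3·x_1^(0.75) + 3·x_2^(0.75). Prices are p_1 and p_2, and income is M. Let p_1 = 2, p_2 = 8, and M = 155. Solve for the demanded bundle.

MRS = MU_x_1/MU_x_2 = (x_2/x_1)^(0.25). Set equal to p_1/p_2.
Hence x_2/x_1 = (p_1/p_2)^(1/(0.25)), i.e. raised to the 4 power.
With the ratio pinned down, the budget gives x_1* = M/(p_1 + p_2·(x_2/x_1)) and x_2* = (x_2/x_1)·x_1*.
Numerically x_2/x_1 = 0.003906, so x_1* = 155/(2 + 8·0.003906) = 76.3077 and x_2* = 0.003906·76.3077 = 0.2981.

x_1* = 76.3077, x_2* = 0.2981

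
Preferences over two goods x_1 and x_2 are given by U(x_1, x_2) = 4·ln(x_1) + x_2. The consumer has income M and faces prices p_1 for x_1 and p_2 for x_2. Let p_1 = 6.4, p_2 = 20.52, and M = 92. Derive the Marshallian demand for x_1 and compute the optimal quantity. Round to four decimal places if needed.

MU_x_1 = 4/x_1, MU_x_2 = 1. Tangency: 4/x_1 = p_1/p_2.
So x_1*(p_1,p_2) = 4·p_2/p_1, independent of income; and x_2* = (M − 4·p_2)/p_2.
At the given prices: x_1* = 4·20.52/6.4 = 12.825.

x_1* = 12.825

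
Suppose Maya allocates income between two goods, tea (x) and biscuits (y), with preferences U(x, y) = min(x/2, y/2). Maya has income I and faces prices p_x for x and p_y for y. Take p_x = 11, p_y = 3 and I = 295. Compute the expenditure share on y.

Here 2·11 + 2·3 = 28, giving x* = 21.0714 and y* = 21.0714.
Expenditure on y: 3·21.0714 = 63.2143; share = 0.2143.

share on y = 0.2143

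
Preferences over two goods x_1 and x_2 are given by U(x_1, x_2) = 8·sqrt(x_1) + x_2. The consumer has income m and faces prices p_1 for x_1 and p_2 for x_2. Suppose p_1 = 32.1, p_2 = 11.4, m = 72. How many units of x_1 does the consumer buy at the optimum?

x_1* = 2.018

Utility is quasi-linear in x_2; the FOC for x_1 is 4/√x_1 = p_1/p_2.
Thus x_1* = (4·p_2/p_1)² — independent of m — with the rest of income spent on x_2.
Plugging in: x_1* = (4·11.4/32.1)² = 2.018.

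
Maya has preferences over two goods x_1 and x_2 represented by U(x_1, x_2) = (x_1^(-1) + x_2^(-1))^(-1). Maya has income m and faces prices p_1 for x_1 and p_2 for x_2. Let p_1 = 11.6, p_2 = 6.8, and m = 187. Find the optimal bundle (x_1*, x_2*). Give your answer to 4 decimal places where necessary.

MU_x_1 ∝ x_1^(-2), MU_x_2 ∝ x_2^(-2), so MRS = (x_2/x_1)^(2) = p_1/p_2.
Solve for the ratio: x_2/x_1 = [p_1/p_2]^(0.5).
With the ratio pinned down, the budget gives x_1* = m/(p_1 + p_2·(x_2/x_1)) and x_2* = (x_2/x_1)·x_1*.
Numerically x_2/x_1 = 1.306094, so x_1* = 187/(11.6 + 6.8·1.306094) = 9.1302 and x_2* = 1.306094·9.1302 = 11.9249.

x_1* = 9.1302, x_2* = 11.9249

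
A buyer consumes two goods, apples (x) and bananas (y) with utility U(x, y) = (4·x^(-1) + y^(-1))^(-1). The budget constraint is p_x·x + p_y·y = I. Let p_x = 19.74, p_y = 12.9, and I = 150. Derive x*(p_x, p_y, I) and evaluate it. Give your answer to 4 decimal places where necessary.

MRS = MU_x/MU_y = 4·(y/x)^(2). Set equal to p_x/p_y.
Hence y/x = ((1/4)·p_x/p_y)^(1/(2)), i.e. raised to the 0.5 power.
Substitute y = (y/x)·x into the budget: x* = I/(p_x + p_y·(y/x)).
Numerically y/x = 0.618513, so x* = 150/(19.74 + 12.9·0.618513) = 5.4115.

x* = 5.4115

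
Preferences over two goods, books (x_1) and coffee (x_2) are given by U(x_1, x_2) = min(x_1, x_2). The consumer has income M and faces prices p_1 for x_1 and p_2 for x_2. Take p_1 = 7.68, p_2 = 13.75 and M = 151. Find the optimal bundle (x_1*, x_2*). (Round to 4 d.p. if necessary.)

x_1* = 7.0462, x_2* = 7.0462

Leontief preferences: the optimum is at the kink where x_1/1 = x_2/1, i.e. x_2 = x_1.
Budget: p_1·x_1 + p_2·x_1 = M, so (p_1 + p_2)·x_1 = M.
Demand: x_1*(p_1,p_2,M) = M/(p_1 + p_2), x_2* = M/(p_1 + p_2).
Here 7.68 + 13.75 = 21.43, giving x_1* = 7.0462 and x_2* = 7.0462.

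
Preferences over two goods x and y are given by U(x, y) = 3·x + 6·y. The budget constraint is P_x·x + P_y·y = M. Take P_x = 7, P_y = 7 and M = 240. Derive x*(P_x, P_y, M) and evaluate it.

Linear utility — the consumer picks whichever good has higher MU/price: 3/7 = 0.4286 vs 6/7 = 0.8571.
y gives more utility per dollar, so spend all income on y: y* = M/P_y, x* = 0.
Numerically: x* = 0, y* = 34.2857.

x* = 0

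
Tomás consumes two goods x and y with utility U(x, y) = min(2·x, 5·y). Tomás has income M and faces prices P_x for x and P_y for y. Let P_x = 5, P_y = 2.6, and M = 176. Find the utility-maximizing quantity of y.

y* = 11.6556

Demand: x*(P_x,P_y,M) = 5·M/(5·P_x + 2·P_y), y* = 2·M/(5·P_x + 2·P_y).
Here 5·5 + 2·2.6 = 30.2, giving y* = 11.6556.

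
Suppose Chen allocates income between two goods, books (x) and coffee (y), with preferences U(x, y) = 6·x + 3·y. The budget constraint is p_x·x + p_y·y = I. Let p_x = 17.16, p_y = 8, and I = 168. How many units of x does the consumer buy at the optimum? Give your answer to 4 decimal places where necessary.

Perfect substitutes: compare marginal utility per dollar. 6/p_x vs 3/p_y → 0.3497 vs 0.375.
y gives more utility per dollar, so spend all income on y: y* = I/p_y, x* = 0.
Numerically: x* = 0, y* = 21.

x* = 0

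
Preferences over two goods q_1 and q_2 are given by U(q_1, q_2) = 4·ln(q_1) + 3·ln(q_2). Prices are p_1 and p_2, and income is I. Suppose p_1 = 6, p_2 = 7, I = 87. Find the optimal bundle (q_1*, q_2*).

Tangency: MRS = (4/3)·q_2/q_1 = p_1/p_2.
Rearranging, p_2·q_2 = (3/4)·p_1·q_1. Substituting into the budget gives p_1·q_1·(1 + (3/4)) = I.
Demand: q_1*(p_1,p_2,I) = 4/7·I/p_1 and q_2* = 3/7·I/p_2.
At p_1=6, p_2=7, I=87: q_1* = 4/7·87/6 = 8.2857, q_2* = 5.3265.

q_1* = 8.2857, q_2* = 5.3265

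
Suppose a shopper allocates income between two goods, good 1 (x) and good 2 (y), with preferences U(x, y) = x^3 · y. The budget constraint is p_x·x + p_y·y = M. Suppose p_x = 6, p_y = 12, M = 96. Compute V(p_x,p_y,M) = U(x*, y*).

V = 3456

Demand: x*(p_x,p_y,M) = 0.75·M/p_x and y* = 0.25·M/p_y.
At p_x=6, p_y=12, M=96: x* = 0.75·96/6 = 12, y* = 2.
Utility at the optimum: U(12, 2) = 3456.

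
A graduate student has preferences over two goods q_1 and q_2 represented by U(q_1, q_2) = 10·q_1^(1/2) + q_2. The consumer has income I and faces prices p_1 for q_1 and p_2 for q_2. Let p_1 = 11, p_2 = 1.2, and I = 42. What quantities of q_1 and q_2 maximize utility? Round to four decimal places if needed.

q_1* = 0.2975, q_2* = 32.2727

Utility is quasi-linear in q_2; the FOC for q_1 is 5/√q_1 = p_1/p_2.
Solve: √q_1 = 5·p_2/p_1, so q_1*(p_1,p_2) = (5·p_2/p_1)², and q_2* = (I − p_1·q_1*)/p_2.
Plugging in: q_1* = (5·1.2/11)² = 0.2975, q_2* = 32.2727.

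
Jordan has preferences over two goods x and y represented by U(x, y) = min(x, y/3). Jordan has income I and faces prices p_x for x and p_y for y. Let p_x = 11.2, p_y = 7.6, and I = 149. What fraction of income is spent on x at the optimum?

share on x = 0.3294

With perfect complements, no substitution: consume in ratio x:y = 1:3.
Budget: p_x·x + p_y·3·x = I, so (p_x + 3·p_y)·x = I.
Demand: x*(p_x,p_y,I) = I/(p_x + 3·p_y), y* = 3·I/(p_x + 3·p_y).
Here 11.2 + 3·7.6 = 34, giving x* = 4.3824 and y* = 13.1471.
Expenditure on x: 11.2·4.3824 = 49.0824; share = 0.3294.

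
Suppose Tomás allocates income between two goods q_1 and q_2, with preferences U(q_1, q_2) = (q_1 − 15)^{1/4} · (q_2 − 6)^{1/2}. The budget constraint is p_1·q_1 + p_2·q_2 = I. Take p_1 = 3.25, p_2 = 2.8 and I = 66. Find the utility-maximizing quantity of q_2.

Discretionary income = 66 − 15·3.25 − 6·2.8 = 0.45; q_2* = 6 + 2/3·0.45/2.8 = 6.1071.

q_2* = 6.1071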